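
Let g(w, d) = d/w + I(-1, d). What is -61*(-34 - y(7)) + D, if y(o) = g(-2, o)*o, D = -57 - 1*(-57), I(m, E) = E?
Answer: 7137/2 ≈ 3568.5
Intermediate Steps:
D = 0 (D = -57 + 57 = 0)
g(w, d) = d + d/w (g(w, d) = d/w + d = d + d/w)
y(o) = o**2/2 (y(o) = (o + o/(-2))*o = (o + o*(-1/2))*o = (o - o/2)*o = (o/2)*o = o**2/2)
-61*(-34 - y(7)) + D = -61*(-34 - 7**2/2) + 0 = -61*(-34 - 49/2) + 0 = -61*(-117/2) + 0 = 7137/2 + 0 = 7137/2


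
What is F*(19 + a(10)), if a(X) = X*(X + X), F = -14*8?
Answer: -24528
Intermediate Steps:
F = -112
a(X) = 2*X² (a(X) = X*(2*X) = 2*X²)
F*(19 + a(10)) = -112*(19 + 2*10²) = -112*(19 + 2*100) = -112*(19 + 200) = -112*219 = -24528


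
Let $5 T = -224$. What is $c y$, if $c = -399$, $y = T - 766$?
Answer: $\frac{1617546}{5} \approx 3.2351 \cdot 10^{5}$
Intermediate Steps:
$T = - \frac{224}{5}$ ($T = \frac{1}{5} \left(-224\right) = - \frac{224}{5} \approx -44.8$)
$y = - \frac{4054}{5}$ ($y = - \frac{224}{5} - 766 = - \frac{4054}{5} \approx -810.8$)
$c y = \left(-399\right) \left(- \frac{4054}{5}\right) = \frac{1617546}{5}$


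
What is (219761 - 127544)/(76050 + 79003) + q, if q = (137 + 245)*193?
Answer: 11431529695/155053 ≈ 73727.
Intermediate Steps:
q = 73726 (q = 382*193 = 73726)
(219761 - 127544)/(76050 + 79003) + q = (219761 - 127544)/(76050 + 79003) + 73726 = 92217/155053 + 73726 = 11431529695/155053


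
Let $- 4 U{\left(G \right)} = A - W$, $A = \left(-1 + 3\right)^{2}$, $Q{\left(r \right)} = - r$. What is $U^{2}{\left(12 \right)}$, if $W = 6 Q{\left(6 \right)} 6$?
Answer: $3025$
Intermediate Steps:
$A = 4$ ($A = 2^{2} = 4$)
$W = -216$ ($W = 6 \left(\left(-1\right) 6\right) 6 = 6 \left(-6\right) 6 = \left(-36\right) 6 = -216$)
$U{\left(G \right)} = -55$ ($U{\left(G \right)} = - \frac{4 - -216}{4} = - \frac{4 + 216}{4} = \left(- \frac{1}{4}\right) 220 = -55$)
$U^{2}{\left(12 \right)} = \left(-55\right)^{2} = 3025$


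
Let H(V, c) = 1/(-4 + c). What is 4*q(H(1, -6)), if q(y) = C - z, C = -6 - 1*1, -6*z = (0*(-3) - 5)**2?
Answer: -34/3 ≈ -11.333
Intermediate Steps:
z = -25/6 (z = -(0*(-3) - 5)**2/6 = -(0 - 5)**2/6 = -1/6*(-5)**2 = -1/6*25 = -25/6 ≈ -4.1667)
C = -7 (C = -6 - 1 = -7)
q(y) = -17/6 (q(y) = -7 - 1*(-25/6) = -7 + 25/6 = -17/6)
4*q(H(1, -6)) = 4*(-17/6) = -34/3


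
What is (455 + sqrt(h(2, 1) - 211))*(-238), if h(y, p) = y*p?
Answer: -108290 - 238*I*sqrt(209) ≈ -1.0829e+5 - 3440.7*I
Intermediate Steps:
h(y, p) = p*y
(455 + sqrt(h(2, 1) - 211))*(-238) = (455 + sqrt(1*2 - 211))*(-238) = (455 + sqrt(2 - 211))*(-238) = (455 + sqrt(-209))*(-238) = (455 + I*sqrt(209))*(-238) = -108290 - 238*I*sqrt(209)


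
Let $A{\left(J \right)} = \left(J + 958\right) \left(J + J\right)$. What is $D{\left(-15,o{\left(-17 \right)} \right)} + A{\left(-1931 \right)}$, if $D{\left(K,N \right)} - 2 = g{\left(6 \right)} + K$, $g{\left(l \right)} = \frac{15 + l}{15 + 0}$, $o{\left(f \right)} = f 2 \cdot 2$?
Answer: $\frac{18788572}{5} \approx 3.7577 \cdot 10^{6}$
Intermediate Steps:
$o{\left(f \right)} = 4 f$ ($o{\left(f \right)} = 2 f 2 = 4 f$)
$g{\left(l \right)} = 1 + \frac{l}{15}$ ($g{\left(l \right)} = \frac{15 + l}{15} = \left(15 + l\right) \frac{1}{15} = 1 + \frac{l}{15}$)
$A{\left(J \right)} = 2 J \left(958 + J\right)$ ($A{\left(J \right)} = \left(958 + J\right) 2 J = 2 J \left(958 + J\right)$)
$D{\left(K,N \right)} = \frac{17}{5} + K$ ($D{\left(K,N \right)} = 2 + \left(\left(1 + \frac{1}{15} \cdot 6\right) + K\right) = 2 + \left(\left(1 + \frac{2}{5}\right) + K\right) = 2 + \left(\frac{7}{5} + K\right) = \frac{17}{5} + K$)
$D{\left(-15,o{\left(-17 \right)} \right)} + A{\left(-1931 \right)} = \left(\frac{17}{5} - 15\right) + 2 \left(-1931\right) \left(958 - 1931\right) = - \frac{58}{5} + 2 \left(-1931\right) \left(-973\right) = - \frac{58}{5} + 3757726 = \frac{18788572}{5}$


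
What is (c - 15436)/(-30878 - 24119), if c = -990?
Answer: 382/1279 ≈ 0.29867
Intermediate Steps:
(c - 15436)/(-30878 - 24119) = (-990 - 15436)/(-30878 - 24119) = -16426/(-54997) = -16426*(-1/54997) = 382/1279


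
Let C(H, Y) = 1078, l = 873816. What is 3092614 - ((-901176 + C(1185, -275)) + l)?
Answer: 3118896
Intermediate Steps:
3092614 - ((-901176 + C(1185, -275)) + l) = 3092614 - ((-901176 + 1078) + 873816) = 3092614 - (-900098 + 873816) = 3092614 - 1*(-26282) = 3092614 + 26282 = 3118896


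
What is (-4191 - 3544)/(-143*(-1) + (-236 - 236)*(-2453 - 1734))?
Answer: -7735/1976407 ≈ -0.0039137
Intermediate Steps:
(-4191 - 3544)/(-143*(-1) + (-236 - 236)*(-2453 - 1734)) = -7735/(143 - 472*(-4187)) = -7735/(143 + 1976264) = -7735/1976407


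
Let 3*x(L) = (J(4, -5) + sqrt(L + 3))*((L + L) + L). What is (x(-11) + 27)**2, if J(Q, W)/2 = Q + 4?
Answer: 21233 + 6556*I*sqrt(2) ≈ 21233.0 + 9271.6*I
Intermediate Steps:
J(Q, W) = 8 + 2*Q (J(Q, W) = 2*(Q + 4) = 2*(4 + Q) = 8 + 2*Q)
x(L) = L*(16 + sqrt(3 + L)) (x(L) = (((8 + 2*4) + sqrt(L + 3))*((L + L) + L))/3 = (((8 + 8) + sqrt(3 + L))*(2*L + L))/3 = ((16 + sqrt(3 + L))*(3*L))/3 = (3*L*(16 + sqrt(3 + L)))/3 = L*(16 + sqrt(3 + L)))
(x(-11) + 27)**2 = (-11*(16 + sqrt(3 - 11)) + 27)**2 = (-11*(16 + sqrt(-8)) + 27)**2 = (-11*(16 + 2*I*sqrt(2)) + 27)**2 = ((-176 - 22*I*sqrt(2)) + 27)**2 = (-149 - 22*I*sqrt(2))**2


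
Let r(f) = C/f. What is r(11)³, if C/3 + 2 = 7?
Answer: 3375/1331 ≈ 2.5357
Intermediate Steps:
C = 15 (C = -6 + 3*7 = -6 + 21 = 15)
r(f) = 15/f
r(11)³ = (15/11)³ = 3375/1331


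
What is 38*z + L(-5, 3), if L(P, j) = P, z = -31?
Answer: -1183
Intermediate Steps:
38*z + L(-5, 3) = 38*(-31) - 5 = -1178 - 5 = -1183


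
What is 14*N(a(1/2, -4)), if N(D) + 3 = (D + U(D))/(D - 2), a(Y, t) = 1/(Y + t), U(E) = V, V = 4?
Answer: -259/4 ≈ -64.750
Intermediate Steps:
U(E) = 4
N(D) = -3 + (4 + D)/(-2 + D) (N(D) = -3 + (D + 4)/(D - 2) = -3 + (4 + D)/(-2 + D))
14*N(a(1/2, -4)) = 14*(2*(5 - 1/(1/2 - 4))/(-2 + 1/(1/2 - 4))) = 14*(2*(5 - 1/(½ - 4))/(-2 + 1/(½ - 4))) = 14*(2*(5 - 1/(-7/2))/(-2 + 1/(-7/2))) = 14*(2*(5 - 1*(-2/7))/(-2 - 2/7)) = 14*(2*(5 + 2/7)/(-16/7)) = 14*(2*(-7/16)*(37/7)) = 14*(-37/8) = -259/4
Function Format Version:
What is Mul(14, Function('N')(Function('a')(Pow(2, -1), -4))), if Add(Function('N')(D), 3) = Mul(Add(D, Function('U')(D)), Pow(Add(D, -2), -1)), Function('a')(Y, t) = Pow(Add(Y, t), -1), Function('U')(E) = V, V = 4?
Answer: Rational(-259, 4) ≈ -64.750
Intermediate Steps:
Function('U')(E) = 4
Function('N')(D) = Add(-3, Mul(Pow(Add(-2, D), -1), Add(4, D))) (Function('N')(D) = Add(-3, Mul(Add(D, 4), Pow(Add(D, -2), -1))) = Add(-3, Mul(Add(4, D), Pow(Add(-2, D), -1))) = Add(-3, Mul(Pow(Add(-2, D), -1), Add(4, D))))
Mul(14, Function('N')(Function('a')(Pow(2, -1), -4))) = Mul(14, Mul(2, Pow(Add(-2, Pow(Add(Pow(2, -1), -4), -1)), -1), Add(5, Mul(-1, Pow(Add(Pow(2, -1), -4), -1))))) = Mul(14, Mul(2, Pow(Add(-2, Pow(Add(Rational(1, 2), -4), -1)), -1), Add(5, Mul(-1, Pow(Add(Rational(1, 2), -4), -1))))) = Mul(14, Mul(2, Pow(Add(-2, Pow(Rational(-7, 2), -1)), -1), Add(5, Mul(-1, Pow(Rational(-7, 2), -1))))) = Mul(14, Mul(2, Pow(Add(-2, Rational(-2, 7)), -1), Add(5, Mul(-1, Rational(-2, 7))))) = Mul(14, Mul(2, Pow(Rational(-16, 7), -1), Add(5, Rational(2, 7)))) = Mul(14, Mul(2, Rational(-7, 16), Rational(37, 7))) = Mul(14, Rational(-37, 8)) = Rational(-259, 4)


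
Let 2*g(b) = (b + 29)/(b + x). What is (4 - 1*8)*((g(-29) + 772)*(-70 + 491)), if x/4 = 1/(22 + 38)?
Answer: -1300048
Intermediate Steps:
x = 1/15 (x = 4/(22 + 38) = 4/60 = 4*(1/60) = 1/15 ≈ 0.066667)
g(b) = (29 + b)/(2*(1/15 + b)) (g(b) = ((b + 29)/(b + 1/15))/2 = ((29 + b)/(1/15 + b))/2 = (29 + b)/(2*(1/15 + b)))
(4 - 1*8)*((g(-29) + 772)*(-70 + 491)) = (4 - 1*8)*((15*(29 - 29)/(2*(1 + 15*(-29))) + 772)*(-70 + 491)) = (4 - 8)*(((15/2)*0/(1 - 435) + 772)*421) = -4*((15/2)*0/(-434) + 772)*421 = -4*((15/2)*(-1/434)*0 + 772)*421 = -4*(0 + 772)*421 = -3088*421 = -4*325012 = -1300048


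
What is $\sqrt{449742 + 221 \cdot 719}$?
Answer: $\sqrt{608641} \approx 780.15$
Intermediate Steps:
$\sqrt{449742 + 221 \cdot 719} = \sqrt{449742 + 158899} = \sqrt{608641}$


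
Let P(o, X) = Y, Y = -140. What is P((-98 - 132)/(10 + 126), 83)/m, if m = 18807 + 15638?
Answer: -28/6889 ≈ -0.0040644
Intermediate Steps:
P(o, X) = -140
m = 34445
P((-98 - 132)/(10 + 126), 83)/m = -140/34445 = -140*1/34445 = -28/6889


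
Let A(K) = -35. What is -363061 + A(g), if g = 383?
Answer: -363096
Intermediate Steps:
-363061 + A(g) = -363061 - 35 = -363096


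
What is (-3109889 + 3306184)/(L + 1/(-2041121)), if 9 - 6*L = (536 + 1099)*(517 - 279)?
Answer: -9654502330/3189731103 ≈ -3.0267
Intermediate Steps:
L = -129707/2 (L = 3/2 - (536 + 1099)*(517 - 279)/6 = 3/2 - 545*238/2 = 3/2 - 1/6*389130 = 3/2 - 64855 = -129707/2 ≈ -64854.)
(-3109889 + 3306184)/(L + 1/(-2041121)) = (-3109889 + 3306184)/(-129707/2 + 1/(-2041121)) = 196295/(-129707/2 - 1/2041121) = 196295/(-264747681549/4082242) = 196295*(-4082242/264747681549) = -9654502330/3189731103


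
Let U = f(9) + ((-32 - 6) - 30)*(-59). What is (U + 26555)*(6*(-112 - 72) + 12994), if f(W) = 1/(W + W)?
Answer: 3270980615/9 ≈ 3.6344e+8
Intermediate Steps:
f(W) = 1/(2*W)
U = 72217/18 (U = (½)/9 + ((-32 - 6) - 30)*(-59) = (½)*(⅑) + (-38 - 30)*(-59) = 1/18 - 68*(-59) = 1/18 + 4012 = 72217/18 ≈ 4012.1)
(U + 26555)*(6*(-112 - 72) + 12994) = (72217/18 + 26555)*(6*(-112 - 72) + 12994) = 550207*(6*(-184) + 12994)/18 = 550207*(-1104 + 12994)/18 = (550207/18)*11890 = 3270980615/9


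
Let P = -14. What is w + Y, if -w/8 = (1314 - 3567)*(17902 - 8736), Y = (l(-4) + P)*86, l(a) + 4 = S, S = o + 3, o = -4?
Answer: 165206350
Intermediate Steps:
S = -1 (S = -4 + 3 = -1)
l(a) = -5 (l(a) = -4 - 1 = -5)
Y = -1634 (Y = (-5 - 14)*86 = -19*86 = -1634)
w = 165207984 (w = -8*(1314 - 3567)*(17902 - 8736) = -(-18024)*9166 = -8*(-20650998) = 165207984)
w + Y = 165207984 - 1634 = 165206350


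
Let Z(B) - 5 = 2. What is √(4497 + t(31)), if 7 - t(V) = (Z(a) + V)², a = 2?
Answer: 6*√85 ≈ 55.317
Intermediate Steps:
Z(B) = 7 (Z(B) = 5 + 2 = 7)
t(V) = 7 - (7 + V)²
√(4497 + t(31)) = √(4497 + (7 - (7 + 31)²)) = √(4497 + (7 - 1*38²)) = √(4497 + (7 - 1*1444)) = √(4497 + (7 - 1444)) = √(4497 - 1437) = √3060 = 6*√85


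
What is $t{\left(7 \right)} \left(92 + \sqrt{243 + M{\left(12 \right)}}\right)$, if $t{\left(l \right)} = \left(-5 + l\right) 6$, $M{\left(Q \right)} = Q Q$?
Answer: $1104 + 36 \sqrt{43} \approx 1340.1$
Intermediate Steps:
$M{\left(Q \right)} = Q^{2}$
$t{\left(l \right)} = -30 + 6 l$
$t{\left(7 \right)} \left(92 + \sqrt{243 + M{\left(12 \right)}}\right) = \left(-30 + 6 \cdot 7\right) \left(92 + \sqrt{243 + 12^{2}}\right) = \left(-30 + 42\right) \left(92 + \sqrt{243 + 144}\right) = 12 \left(92 + \sqrt{387}\right) = 12 \left(92 + 3 \sqrt{43}\right) = 1104 + 36 \sqrt{43}$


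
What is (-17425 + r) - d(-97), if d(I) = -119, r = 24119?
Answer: 6813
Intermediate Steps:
(-17425 + r) - d(-97) = (-17425 + 24119) - 1*(-119) = 6694 + 119 = 6813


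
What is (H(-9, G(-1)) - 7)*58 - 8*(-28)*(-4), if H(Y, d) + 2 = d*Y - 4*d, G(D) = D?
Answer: -664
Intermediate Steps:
H(Y, d) = -2 - 4*d + Y*d (H(Y, d) = -2 + (d*Y - 4*d) = -2 + (Y*d - 4*d) = -2 + (-4*d + Y*d) = -2 - 4*d + Y*d)
(H(-9, G(-1)) - 7)*58 - 8*(-28)*(-4) = ((-2 - 4*(-1) - 9*(-1)) - 7)*58 - 8*(-28)*(-4) = ((-2 + 4 + 9) - 7)*58 + 224*(-4) = (11 - 7)*58 - 896 = 4*58 - 896 = 232 - 896 = -664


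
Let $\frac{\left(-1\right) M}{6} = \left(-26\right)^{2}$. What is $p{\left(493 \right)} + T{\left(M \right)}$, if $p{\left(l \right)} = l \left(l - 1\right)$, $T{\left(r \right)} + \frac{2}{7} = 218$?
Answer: $\frac{1699416}{7} \approx 2.4277 \cdot 10^{5}$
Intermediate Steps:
$M = -4056$ ($M = - 6 \left(-26\right)^{2} = \left(-6\right) 676 = -4056$)
$T{\left(r \right)} = \frac{1524}{7}$ ($T{\left(r \right)} = - \frac{2}{7} + 218 = \frac{1524}{7}$)
$p{\left(l \right)} = l \left(-1 + l\right)$
$p{\left(493 \right)} + T{\left(M \right)} = 493 \left(-1 + 493\right) + \frac{1524}{7} = 493 \cdot 492 + \frac{1524}{7} = 242556 + \frac{1524}{7} = \frac{1699416}{7}$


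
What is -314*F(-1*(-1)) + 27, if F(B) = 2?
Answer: -601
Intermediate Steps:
-314*F(-1*(-1)) + 27 = -314*2 + 27 = -157*4 + 27 = -628 + 27 = -601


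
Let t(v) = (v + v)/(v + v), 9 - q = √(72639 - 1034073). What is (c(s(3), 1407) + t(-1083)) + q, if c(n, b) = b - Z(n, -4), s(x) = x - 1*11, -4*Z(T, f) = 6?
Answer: 2837/2 - 3*I*√106826 ≈ 1418.5 - 980.53*I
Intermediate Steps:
q = 9 - 3*I*√106826 (q = 9 - √(72639 - 1034073) = 9 - √(-961434) = 9 - 3*I*√106826 ≈ 9.0 - 980.53*I)
Z(T, f) = -3/2 (Z(T, f) = -¼*6 = -3/2)
s(x) = -11 + x (s(x) = x - 11 = -11 + x)
t(v) = 1 (t(v) = (2*v)/((2*v)) = (2*v)*(1/(2*v)) = 1)
c(n, b) = 3/2 + b (c(n, b) = b - 1*(-3/2) = b + 3/2 = 3/2 + b)
(c(s(3), 1407) + t(-1083)) + q = ((3/2 + 1407) + 1) + (9 - 3*I*√106826) = (2817/2 + 1) + (9 - 3*I*√106826) = 2819/2 + (9 - 3*I*√106826) = 2837/2 - 3*I*√106826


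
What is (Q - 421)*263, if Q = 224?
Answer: -51811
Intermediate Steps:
(Q - 421)*263 = (224 - 421)*263 = -197*263 = -51811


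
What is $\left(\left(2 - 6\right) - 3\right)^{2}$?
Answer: $49$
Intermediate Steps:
$\left(\left(2 - 6\right) - 3\right)^{2} = \left(-4 - 3\right)^{2} = \left(-7\right)^{2} = 49$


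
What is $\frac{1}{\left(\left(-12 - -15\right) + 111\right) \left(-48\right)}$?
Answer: $- \frac{1}{5472} \approx -0.00018275$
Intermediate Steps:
$\frac{1}{\left(\left(-12 - -15\right) + 111\right) \left(-48\right)} = \frac{1}{\left(\left(-12 + 15\right) + 111\right) \left(-48\right)} = \frac{1}{\left(3 + 111\right) \left(-48\right)} = \frac{1}{114 \left(-48\right)} = \frac{1}{-5472} = - \frac{1}{5472}$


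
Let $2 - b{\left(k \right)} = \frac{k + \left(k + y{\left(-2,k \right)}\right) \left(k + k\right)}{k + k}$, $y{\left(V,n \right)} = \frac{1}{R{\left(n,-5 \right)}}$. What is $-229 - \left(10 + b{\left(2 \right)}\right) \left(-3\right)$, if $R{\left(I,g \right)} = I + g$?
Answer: $- \frac{399}{2} \approx -199.5$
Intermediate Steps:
$y{\left(V,n \right)} = \frac{1}{-5 + n}$ ($y{\left(V,n \right)} = \frac{1}{n - 5} = \frac{1}{-5 + n}$)
$b{\left(k \right)} = 2 - \frac{k + 2 k \left(k + \frac{1}{-5 + k}\right)}{2 k}$ ($b{\left(k \right)} = 2 - \frac{k + \left(k + \frac{1}{-5 + k}\right) \left(k + k\right)}{k + k} = 2 - \frac{k + \left(k + \frac{1}{-5 + k}\right) 2 k}{2 k} = 2 - \left(k + 2 k \left(k + \frac{1}{-5 + k}\right)\right) \frac{1}{2 k} = 2 - \frac{k + 2 k \left(k + \frac{1}{-5 + k}\right)}{2 k}$)
$-229 - \left(10 + b{\left(2 \right)}\right) \left(-3\right) = -229 - \left(10 + \frac{-2 + \left(-5 + 2\right) \left(3 - 4\right)}{2 \left(-5 + 2\right)}\right) \left(-3\right) = -229 - \left(10 + \frac{-2 - 3 \left(3 - 4\right)}{2 \left(-3\right)}\right) \left(-3\right) = -229 - \left(10 + \frac{1}{2} \left(- \frac{1}{3}\right) \left(-2 - -3\right)\right) \left(-3\right) = -229 - \left(10 + \frac{1}{2} \left(- \frac{1}{3}\right) \left(-2 + 3\right)\right) \left(-3\right) = -229 - \left(10 + \frac{1}{2} \left(- \frac{1}{3}\right) 1\right) \left(-3\right) = -229 - \left(10 - \frac{1}{6}\right) \left(-3\right) = -229 - \frac{59}{6} \left(-3\right) = -229 - - \frac{59}{2} = -229 + \frac{59}{2} = - \frac{399}{2}$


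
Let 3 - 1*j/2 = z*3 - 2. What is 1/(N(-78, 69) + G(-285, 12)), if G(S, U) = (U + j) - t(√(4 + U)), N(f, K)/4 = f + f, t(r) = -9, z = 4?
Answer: -1/617 ≈ -0.0016207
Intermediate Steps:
j = -14 (j = 6 - 2*(4*3 - 2) = 6 - 2*(12 - 2) = 6 - 2*10 = 6 - 20 = -14)
N(f, K) = 8*f (N(f, K) = 4*(f + f) = 4*(2*f) = 8*f)
G(S, U) = -5 + U (G(S, U) = (U - 14) - 1*(-9) = (-14 + U) + 9 = -5 + U)
1/(N(-78, 69) + G(-285, 12)) = 1/(8*(-78) + (-5 + 12)) = 1/(-624 + 7) = 1/(-617) = -1/617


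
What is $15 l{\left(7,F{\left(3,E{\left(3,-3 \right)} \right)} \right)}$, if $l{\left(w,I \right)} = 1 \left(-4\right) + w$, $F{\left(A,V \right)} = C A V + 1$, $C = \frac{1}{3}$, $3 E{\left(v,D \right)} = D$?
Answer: $45$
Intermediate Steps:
$E{\left(v,D \right)} = \frac{D}{3}$
$C = \frac{1}{3} \approx 0.33333$
$F{\left(A,V \right)} = 1 + \frac{A V}{3}$ ($F{\left(A,V \right)} = \frac{A}{3} V + 1 = \frac{A V}{3} + 1 = 1 + \frac{A V}{3}$)
$l{\left(w,I \right)} = -4 + w$
$15 l{\left(7,F{\left(3,E{\left(3,-3 \right)} \right)} \right)} = 15 \left(-4 + 7\right) = 15 \cdot 3 = 45$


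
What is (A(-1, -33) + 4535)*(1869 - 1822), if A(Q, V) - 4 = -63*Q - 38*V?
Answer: 275232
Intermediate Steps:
A(Q, V) = 4 - 63*Q - 38*V (A(Q, V) = 4 + (-63*Q - 38*V) = 4 - 63*Q - 38*V)
(A(-1, -33) + 4535)*(1869 - 1822) = ((4 - 63*(-1) - 38*(-33)) + 4535)*(1869 - 1822) = ((4 + 63 + 1254) + 4535)*47 = (1321 + 4535)*47 = 5856*47 = 275232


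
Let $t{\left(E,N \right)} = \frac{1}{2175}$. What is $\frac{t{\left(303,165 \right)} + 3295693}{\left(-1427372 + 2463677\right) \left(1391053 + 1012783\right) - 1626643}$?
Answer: $\frac{7168132276}{5418154765557975} \approx 1.323 \cdot 10^{-6}$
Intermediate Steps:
$t{\left(E,N \right)} = \frac{1}{2175}$
$\frac{t{\left(303,165 \right)} + 3295693}{\left(-1427372 + 2463677\right) \left(1391053 + 1012783\right) - 1626643} = \frac{\frac{1}{2175} + 3295693}{\left(-1427372 + 2463677\right) \left(1391053 + 1012783\right) - 1626643} = \frac{7168132276}{2175 \left(1036305 \cdot 2403836 - 1626643\right)} = \frac{7168132276}{2175 \left(2491107265980 - 1626643\right)} = \frac{7168132276}{2175 \cdot 2491105639337} = \frac{7168132276}{2175} \cdot \frac{1}{2491105639337} = \frac{7168132276}{5418154765557975}$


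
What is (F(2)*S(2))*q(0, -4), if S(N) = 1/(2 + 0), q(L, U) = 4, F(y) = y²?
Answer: 8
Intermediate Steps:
S(N) = ½ (S(N) = 1/2 = ½)
(F(2)*S(2))*q(0, -4) = (2²*(½))*4 = (4*(½))*4 = 2*4 = 8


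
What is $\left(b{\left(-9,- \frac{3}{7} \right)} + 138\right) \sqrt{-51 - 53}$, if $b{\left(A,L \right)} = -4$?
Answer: $268 i \sqrt{26} \approx 1366.5 i$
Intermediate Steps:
$\left(b{\left(-9,- \frac{3}{7} \right)} + 138\right) \sqrt{-51 - 53} = \left(-4 + 138\right) \sqrt{-51 - 53} = 134 \sqrt{-104} = 134 \cdot 2 i \sqrt{26} = 268 i \sqrt{26}$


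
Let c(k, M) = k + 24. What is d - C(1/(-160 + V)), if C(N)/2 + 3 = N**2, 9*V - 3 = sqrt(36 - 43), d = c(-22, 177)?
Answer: (11496*sqrt(7) + 8259767*I)/(1437*sqrt(7) + 1032481*I) ≈ 7.9999 - 2.8886e-7*I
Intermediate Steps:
c(k, M) = 24 + k
d = 2 (d = 24 - 22 = 2)
V = 1/3 + I*sqrt(7)/9 (V = 1/3 + sqrt(36 - 43)/9 = 1/3 + sqrt(-7)/9 = 1/3 + (I*sqrt(7))/9 = 1/3 + I*sqrt(7)/9 ≈ 0.33333 + 0.29397*I)
C(N) = -6 + 2*N**2
d - C(1/(-160 + V)) = 2 - (-6 + 2*(1/(-160 + (1/3 + I*sqrt(7)/9)))**2) = 2 - (-6 + 2*(1/(-479/3 + I*sqrt(7)/9))**2) = 2 - (-6 + 2/(-479/3 + I*sqrt(7)/9)**2) = 2 + (6 - 2/(-479/3 + I*sqrt(7)/9)**2) = 8 - 2/(-479/3 + I*sqrt(7)/9)**2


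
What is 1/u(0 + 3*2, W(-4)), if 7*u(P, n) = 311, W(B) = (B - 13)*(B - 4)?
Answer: 7/311 ≈ 0.022508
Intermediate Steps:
W(B) = (-13 + B)*(-4 + B)
u(P, n) = 311/7 (u(P, n) = (⅐)*311 = 311/7)
1/u(0 + 3*2, W(-4)) = 1/(311/7) = 7/311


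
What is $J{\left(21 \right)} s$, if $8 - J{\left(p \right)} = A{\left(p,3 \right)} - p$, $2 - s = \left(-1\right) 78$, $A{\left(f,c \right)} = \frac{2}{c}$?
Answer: $\frac{6800}{3} \approx 2266.7$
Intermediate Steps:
$s = 80$ ($s = 2 - \left(-1\right) 78 = 2 - -78 = 2 + 78 = 80$)
$J{\left(p \right)} = \frac{22}{3} + p$ ($J{\left(p \right)} = 8 - \left(\frac{2}{3} - p\right) = 8 + \left(- \frac{2}{3} + p\right) = \frac{22}{3} + p$)
$J{\left(21 \right)} s = \left(\frac{22}{3} + 21\right) 80 = \frac{85}{3} \cdot 80 = \frac{6800}{3}$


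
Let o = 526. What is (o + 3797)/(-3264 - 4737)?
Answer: -1441/2667 ≈ -0.54031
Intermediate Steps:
(o + 3797)/(-3264 - 4737) = (526 + 3797)/(-3264 - 4737) = 4323/(-8001) = 4323*(-1/8001) = -1441/2667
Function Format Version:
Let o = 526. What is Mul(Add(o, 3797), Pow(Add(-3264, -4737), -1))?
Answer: Rational(-1441, 2667) ≈ -0.54031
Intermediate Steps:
Mul(Add(o, 3797), Pow(Add(-3264, -4737), -1)) = Mul(Add(526, 3797), Pow(Add(-3264, -4737), -1)) = Mul(4323, Pow(-8001, -1)) = Mul(4323, Rational(-1, 8001)) = Rational(-1441, 2667)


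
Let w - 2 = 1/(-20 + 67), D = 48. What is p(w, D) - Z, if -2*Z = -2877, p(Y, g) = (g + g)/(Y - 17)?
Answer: -15894/11 ≈ -1444.9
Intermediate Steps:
w = 95/47 (w = 2 + 1/(-20 + 67) = 2 + 1/47 = 95/47 ≈ 2.0213)
p(Y, g) = 2*g/(-17 + Y) (p(Y, g) = (2*g)/(-17 + Y) = 2*g/(-17 + Y))
Z = 2877/2 (Z = -1/2*(-2877) = 2877/2 ≈ 1438.5)
p(w, D) - Z = 2*48/(-17 + 95/47) - 1*2877/2 = 2*48/(-704/47) - 2877/2 = 2*48*(-47/704) - 2877/2 = -141/22 - 2877/2 = -15894/11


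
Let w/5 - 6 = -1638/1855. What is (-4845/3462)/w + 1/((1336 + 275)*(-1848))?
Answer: -5308934083/97055861364 ≈ -0.054700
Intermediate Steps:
w = 1356/53 (w = 30 + 5*(-1638/1855) = 30 + 5*(-1638*1/1855) = 30 + 5*(-234/265) = 30 - 234/53 = 1356/53 ≈ 25.585)
(-4845/3462)/w + 1/((1336 + 275)*(-1848)) = (-4845/3462)/(1356/53) + 1/((1336 + 275)*(-1848)) = -4845*1/3462*(53/1356) - 1/1848/1611 = -1615/1154*53/1356 + (1/1611)*(-1/1848) = -85595/1564824 - 1/2977128 = -5308934083/97055861364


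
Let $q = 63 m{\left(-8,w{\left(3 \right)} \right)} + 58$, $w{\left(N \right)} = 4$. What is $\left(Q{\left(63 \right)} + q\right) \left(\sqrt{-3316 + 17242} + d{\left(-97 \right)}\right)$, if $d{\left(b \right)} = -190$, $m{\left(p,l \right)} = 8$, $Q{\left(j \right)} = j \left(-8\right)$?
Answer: $-11020 + 58 \sqrt{13926} \approx -4175.5$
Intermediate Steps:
$Q{\left(j \right)} = - 8 j$
$q = 562$ ($q = 63 \cdot 8 + 58 = 504 + 58 = 562$)
$\left(Q{\left(63 \right)} + q\right) \left(\sqrt{-3316 + 17242} + d{\left(-97 \right)}\right) = \left(\left(-8\right) 63 + 562\right) \left(\sqrt{-3316 + 17242} - 190\right) = \left(-504 + 562\right) \left(\sqrt{13926} - 190\right) = 58 \left(-190 + \sqrt{13926}\right) = -11020 + 58 \sqrt{13926}$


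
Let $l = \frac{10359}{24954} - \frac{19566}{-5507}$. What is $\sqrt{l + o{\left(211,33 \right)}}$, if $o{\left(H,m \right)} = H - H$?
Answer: $\frac{\sqrt{8326180620851934}}{45807226} \approx 1.992$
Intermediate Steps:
$o{\left(H,m \right)} = 0$
$l = \frac{181765659}{45807226}$ ($l = 10359 \cdot \frac{1}{24954} - - \frac{19566}{5507} = \frac{3453}{8318} + \frac{19566}{5507} = \frac{181765659}{45807226} \approx 3.9681$)
$\sqrt{l + o{\left(211,33 \right)}} = \sqrt{\frac{181765659}{45807226} + 0} = \sqrt{\frac{181765659}{45807226}} = \frac{\sqrt{8326180620851934}}{45807226}$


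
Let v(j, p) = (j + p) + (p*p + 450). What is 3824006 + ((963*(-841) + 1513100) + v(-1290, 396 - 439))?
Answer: 4528189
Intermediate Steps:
v(j, p) = 450 + j + p + p² (v(j, p) = (j + p) + (p² + 450) = (j + p) + (450 + p²) = 450 + j + p + p²)
3824006 + ((963*(-841) + 1513100) + v(-1290, 396 - 439)) = 3824006 + ((963*(-841) + 1513100) + (450 - 1290 + (396 - 439) + (396 - 439)²)) = 3824006 + ((-809883 + 1513100) + (450 - 1290 - 43 + (-43)²)) = 3824006 + (703217 + (450 - 1290 - 43 + 1849)) = 3824006 + (703217 + 966) = 3824006 + 704183 = 4528189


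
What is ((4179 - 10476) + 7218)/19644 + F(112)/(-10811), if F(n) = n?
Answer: 2585601/70790428 ≈ 0.036525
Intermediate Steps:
((4179 - 10476) + 7218)/19644 + F(112)/(-10811) = ((4179 - 10476) + 7218)/19644 + 112/(-10811) = (-6297 + 7218)*(1/19644) + 112*(-1/10811) = 921*(1/19644) - 112/10811 = 307/6548 - 112/10811 = 2585601/70790428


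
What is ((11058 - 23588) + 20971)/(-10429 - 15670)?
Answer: -8441/26099 ≈ -0.32342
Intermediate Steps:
((11058 - 23588) + 20971)/(-10429 - 15670) = (-12530 + 20971)/(-26099) = 8441*(-1/26099) = -8441/26099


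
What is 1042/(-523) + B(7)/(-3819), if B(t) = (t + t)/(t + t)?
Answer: -3979921/1997337 ≈ -1.9926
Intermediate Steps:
B(t) = 1 (B(t) = (2*t)/((2*t)) = (2*t)*(1/(2*t)) = 1)
1042/(-523) + B(7)/(-3819) = 1042/(-523) + 1/(-3819) = 1042*(-1/523) + 1*(-1/3819) = -1042/523 - 1/3819 = -3979921/1997337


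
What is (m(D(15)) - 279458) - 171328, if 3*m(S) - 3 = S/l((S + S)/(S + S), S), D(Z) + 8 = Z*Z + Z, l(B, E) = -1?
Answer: -1352587/3 ≈ -4.5086e+5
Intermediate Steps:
D(Z) = -8 + Z + Z**2 (D(Z) = -8 + (Z*Z + Z) = -8 + (Z**2 + Z) = -8 + (Z + Z**2) = -8 + Z + Z**2)
m(S) = 1 - S/3 (m(S) = 1 + (S/(-1))/3 = 1 + (S*(-1))/3 = 1 + (-S)/3 = 1 - S/3)
(m(D(15)) - 279458) - 171328 = ((1 - (-8 + 15 + 15**2)/3) - 279458) - 171328 = ((1 - (-8 + 15 + 225)/3) - 279458) - 171328 = ((1 - 1/3*232) - 279458) - 171328 = ((1 - 232/3) - 279458) - 171328 = (-229/3 - 279458) - 171328 = -838603/3 - 171328 = -1352587/3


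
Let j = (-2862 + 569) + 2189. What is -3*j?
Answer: 312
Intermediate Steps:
j = -104 (j = -2293 + 2189 = -104)
-3*j = -3*(-104) = 312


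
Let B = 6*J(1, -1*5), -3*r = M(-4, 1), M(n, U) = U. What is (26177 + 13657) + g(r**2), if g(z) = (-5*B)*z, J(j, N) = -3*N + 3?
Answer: 39774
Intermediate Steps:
r = -1/3 (r = -1/3*1 = -1/3 ≈ -0.33333)
J(j, N) = 3 - 3*N
B = 108 (B = 6*(3 - (-3)*5) = 6*(3 - 3*(-5)) = 6*(3 + 15) = 6*18 = 108)
g(z) = -540*z (g(z) = (-5*108)*z = -540*z)
(26177 + 13657) + g(r**2) = (26177 + 13657) - 540*(-1/3)**2 = 39834 - 540*1/9 = 39834 - 60 = 39774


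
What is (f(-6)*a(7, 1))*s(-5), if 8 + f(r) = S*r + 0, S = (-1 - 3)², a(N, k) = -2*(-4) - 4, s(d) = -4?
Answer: 1664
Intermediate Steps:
a(N, k) = 4 (a(N, k) = 8 - 4 = 4)
S = 16 (S = (-4)² = 16)
f(r) = -8 + 16*r (f(r) = -8 + (16*r + 0) = -8 + 16*r)
(f(-6)*a(7, 1))*s(-5) = ((-8 + 16*(-6))*4)*(-4) = ((-8 - 96)*4)*(-4) = -104*4*(-4) = -416*(-4) = 1664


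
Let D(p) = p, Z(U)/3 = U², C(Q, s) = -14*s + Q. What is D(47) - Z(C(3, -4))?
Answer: -10396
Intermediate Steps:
C(Q, s) = Q - 14*s
Z(U) = 3*U²
D(47) - Z(C(3, -4)) = 47 - 3*(3 - 14*(-4))² = 47 - 3*(3 + 56)² = 47 - 3*59² = 47 - 3*3481 = 47 - 1*10443 = 47 - 10443 = -10396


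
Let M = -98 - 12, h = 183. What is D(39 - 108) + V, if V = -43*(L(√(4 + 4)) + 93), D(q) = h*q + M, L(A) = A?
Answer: -16736 - 86*√2 ≈ -16858.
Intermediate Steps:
M = -110
D(q) = -110 + 183*q (D(q) = 183*q - 110 = -110 + 183*q)
V = -3999 - 86*√2 (V = -43*(√(4 + 4) + 93) = -43*(√8 + 93) = -43*(2*√2 + 93) = -43*(93 + 2*√2) = -3999 - 86*√2 ≈ -4120.6)
D(39 - 108) + V = (-110 + 183*(39 - 108)) + (-3999 - 86*√2) = (-110 + 183*(-69)) + (-3999 - 86*√2) = (-110 - 12627) + (-3999 - 86*√2) = -12737 + (-3999 - 86*√2) = -16736 - 86*√2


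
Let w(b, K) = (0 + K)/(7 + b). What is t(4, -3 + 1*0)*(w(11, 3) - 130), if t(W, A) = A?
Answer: 779/2 ≈ 389.50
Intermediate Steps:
w(b, K) = K/(7 + b)
t(4, -3 + 1*0)*(w(11, 3) - 130) = (-3 + 1*0)*(3/(7 + 11) - 130) = (-3 + 0)*(3/18 - 130) = -3*(3*(1/18) - 130) = -3*(⅙ - 130) = -3*(-779/6) = 779/2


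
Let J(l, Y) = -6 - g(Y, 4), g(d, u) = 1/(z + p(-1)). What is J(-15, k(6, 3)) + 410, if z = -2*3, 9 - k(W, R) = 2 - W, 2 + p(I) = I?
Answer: 3637/9 ≈ 404.11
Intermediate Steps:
p(I) = -2 + I
k(W, R) = 7 + W (k(W, R) = 9 - (2 - W) = 9 + (-2 + W) = 7 + W)
z = -6
g(d, u) = -⅑ (g(d, u) = 1/(-6 + (-2 - 1)) = 1/(-6 - 3) = 1/(-9) = -⅑)
J(l, Y) = -53/9 (J(l, Y) = -6 - 1*(-⅑) = -6 + ⅑ = -53/9)
J(-15, k(6, 3)) + 410 = -53/9 + 410 = 3637/9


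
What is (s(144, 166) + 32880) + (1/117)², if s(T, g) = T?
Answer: 452065537/13689 ≈ 33024.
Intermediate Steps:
(s(144, 166) + 32880) + (1/117)² = (144 + 32880) + (1/117)² = 33024 + (1/117)² = 33024 + 1/13689 = 452065537/13689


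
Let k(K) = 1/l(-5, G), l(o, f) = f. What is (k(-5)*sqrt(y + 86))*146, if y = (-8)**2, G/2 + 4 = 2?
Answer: -365*sqrt(6)/2 ≈ -447.03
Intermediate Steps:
G = -4 (G = -8 + 2*2 = -8 + 4 = -4)
y = 64
k(K) = -1/4 (k(K) = 1/(-4) = -1/4)
(k(-5)*sqrt(y + 86))*146 = -sqrt(64 + 86)/4*146 = -5*sqrt(6)/4*146 = -365*sqrt(6)/2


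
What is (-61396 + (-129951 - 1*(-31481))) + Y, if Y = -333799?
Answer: -493665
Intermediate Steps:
(-61396 + (-129951 - 1*(-31481))) + Y = (-61396 + (-129951 - 1*(-31481))) - 333799 = (-61396 + (-129951 + 31481)) - 333799 = (-61396 - 98470) - 333799 = -159866 - 333799 = -493665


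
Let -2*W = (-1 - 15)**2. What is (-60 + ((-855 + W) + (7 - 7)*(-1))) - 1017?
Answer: -2060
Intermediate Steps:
W = -128 (W = -(-1 - 15)**2/2 = -1/2*(-16)**2 = -1/2*256 = -128)
(-60 + ((-855 + W) + (7 - 7)*(-1))) - 1017 = (-60 + ((-855 - 128) + (7 - 7)*(-1))) - 1017 = (-60 + (-983 + 0*(-1))) - 1017 = (-60 + (-983 + 0)) - 1017 = (-60 - 983) - 1017 = -1043 - 1017 = -2060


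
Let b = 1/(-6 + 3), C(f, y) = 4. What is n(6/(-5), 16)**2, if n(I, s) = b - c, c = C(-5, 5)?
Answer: 169/9 ≈ 18.778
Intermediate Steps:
c = 4
b = -1/3 (b = 1/(-3) = -1/3 ≈ -0.33333)
n(I, s) = -13/3 (n(I, s) = -1/3 - 1*4 = -1/3 - 4 = -13/3)
n(6/(-5), 16)**2 = (-13/3)**2 = 169/9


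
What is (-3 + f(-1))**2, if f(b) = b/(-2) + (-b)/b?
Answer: 49/4 ≈ 12.250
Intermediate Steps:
f(b) = -1 - b/2 (f(b) = b*(-1/2) - 1 = -b/2 - 1 = -1 - b/2)
(-3 + f(-1))**2 = (-3 + (-1 - 1/2*(-1)))**2 = (-3 + (-1 + 1/2))**2 = (-3 - 1/2)**2 = (-7/2)**2 = 49/4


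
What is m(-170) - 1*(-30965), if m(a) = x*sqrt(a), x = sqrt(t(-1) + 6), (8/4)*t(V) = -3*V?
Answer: 30965 + 5*I*sqrt(51) ≈ 30965.0 + 35.707*I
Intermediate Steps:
t(V) = -3*V/2 (t(V) = (-3*V)/2 = -3*V/2)
x = sqrt(30)/2 (x = sqrt(-3/2*(-1) + 6) = sqrt(3/2 + 6) = sqrt(15/2) = sqrt(30)/2 ≈ 2.7386)
m(a) = sqrt(30)*sqrt(a)/2 (m(a) = (sqrt(30)/2)*sqrt(a) = sqrt(30)*sqrt(a)/2)
m(-170) - 1*(-30965) = sqrt(30)*sqrt(-170)/2 - 1*(-30965) = sqrt(30)*(I*sqrt(170))/2 + 30965 = 5*I*sqrt(51) + 30965 = 30965 + 5*I*sqrt(51)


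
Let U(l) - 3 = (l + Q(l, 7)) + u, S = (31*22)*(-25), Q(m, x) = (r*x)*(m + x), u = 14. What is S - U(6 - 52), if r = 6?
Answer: -15383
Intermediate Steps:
Q(m, x) = 6*x*(m + x) (Q(m, x) = (6*x)*(m + x) = 6*x*(m + x))
S = -17050 (S = 682*(-25) = -17050)
U(l) = 311 + 43*l (U(l) = 3 + ((l + 6*7*(l + 7)) + 14) = 3 + ((l + 6*7*(7 + l)) + 14) = 3 + ((l + (294 + 42*l)) + 14) = 3 + ((294 + 43*l) + 14) = 3 + (308 + 43*l) = 311 + 43*l)
S - U(6 - 52) = -17050 - (311 + 43*(6 - 52)) = -17050 - (311 + 43*(-46)) = -17050 - (311 - 1978) = -17050 - 1*(-1667) = -17050 + 1667 = -15383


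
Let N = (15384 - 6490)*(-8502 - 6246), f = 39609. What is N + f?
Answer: -131129103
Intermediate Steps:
N = -131168712 (N = 8894*(-14748) = -131168712)
N + f = -131168712 + 39609 = -131129103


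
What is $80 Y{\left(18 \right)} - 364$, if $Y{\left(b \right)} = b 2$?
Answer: $2516$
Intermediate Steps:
$Y{\left(b \right)} = 2 b$
$80 Y{\left(18 \right)} - 364 = 80 \cdot 2 \cdot 18 - 364 = 80 \cdot 36 - 364 = 2880 - 364 = 2516$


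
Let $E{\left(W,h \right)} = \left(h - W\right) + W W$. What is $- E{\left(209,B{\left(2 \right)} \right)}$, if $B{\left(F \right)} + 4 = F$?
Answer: $-43470$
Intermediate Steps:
$B{\left(F \right)} = -4 + F$
$E{\left(W,h \right)} = h + W^{2} - W$ ($E{\left(W,h \right)} = \left(h - W\right) + W^{2} = h + W^{2} - W$)
$- E{\left(209,B{\left(2 \right)} \right)} = - (\left(-4 + 2\right) + 209^{2} - 209) = - (-2 + 43681 - 209) = \left(-1\right) 43470 = -43470$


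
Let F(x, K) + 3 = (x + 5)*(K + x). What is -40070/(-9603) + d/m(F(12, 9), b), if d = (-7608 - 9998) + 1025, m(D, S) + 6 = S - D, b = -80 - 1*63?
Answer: 179382553/4830309 ≈ 37.137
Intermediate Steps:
b = -143 (b = -80 - 63 = -143)
F(x, K) = -3 + (5 + x)*(K + x) (F(x, K) = -3 + (x + 5)*(K + x) = -3 + (5 + x)*(K + x))
m(D, S) = -6 + S - D (m(D, S) = -6 + (S - D) = -6 + S - D)
d = -16581 (d = -17606 + 1025 = -16581)
-40070/(-9603) + d/m(F(12, 9), b) = -40070/(-9603) - 16581/(-6 - 143 - (-3 + 12² + 5*9 + 5*12 + 9*12)) = -40070*(-1/9603) - 16581/(-6 - 143 - (-3 + 144 + 45 + 60 + 108)) = 40070/9603 - 16581/(-6 - 143 - 1*354) = 40070/9603 - 16581/(-6 - 143 - 354) = 40070/9603 - 16581/(-503) = 40070/9603 - 16581*(-1/503) = 40070/9603 + 16581/503 = 179382553/4830309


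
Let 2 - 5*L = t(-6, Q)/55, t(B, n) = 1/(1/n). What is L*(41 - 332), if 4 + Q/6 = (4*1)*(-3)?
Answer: -59946/275 ≈ -217.99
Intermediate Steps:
Q = -96 (Q = -24 + 6*((4*1)*(-3)) = -24 + 6*(4*(-3)) = -24 + 6*(-12) = -24 - 72 = -96)
t(B, n) = n
L = 206/275 (L = ⅖ - (-96)/(5*55) = ⅖ - ⅕*(-96/55) = ⅖ + 96/275 = 206/275 ≈ 0.74909)
L*(41 - 332) = 206*(41 - 332)/275 = (206/275)*(-291) = -59946/275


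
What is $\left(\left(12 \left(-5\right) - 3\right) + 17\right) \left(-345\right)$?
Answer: $15870$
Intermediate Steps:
$\left(\left(12 \left(-5\right) - 3\right) + 17\right) \left(-345\right) = \left(\left(-60 - 3\right) + 17\right) \left(-345\right) = \left(-63 + 17\right) \left(-345\right) = \left(-46\right) \left(-345\right) = 15870$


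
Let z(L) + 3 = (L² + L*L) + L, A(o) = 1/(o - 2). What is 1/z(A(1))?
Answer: -½ ≈ -0.50000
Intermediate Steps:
A(o) = 1/(-2 + o)
z(L) = -3 + L + 2*L² (z(L) = -3 + ((L² + L*L) + L) = -3 + ((L² + L²) + L) = -3 + (2*L² + L) = -3 + (L + 2*L²) = -3 + L + 2*L²)
1/z(A(1)) = 1/(-3 + 1/(-2 + 1) + 2*(1/(-2 + 1))²) = 1/(-3 + 1/(-1) + 2*(1/(-1))²) = 1/(-3 - 1 + 2*(-1)²) = 1/(-3 - 1 + 2*1) = 1/(-3 - 1 + 2) = 1/(-2) = -½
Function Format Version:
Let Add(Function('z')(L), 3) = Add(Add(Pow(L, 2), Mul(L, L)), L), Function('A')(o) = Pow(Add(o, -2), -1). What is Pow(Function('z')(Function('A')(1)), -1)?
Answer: Rational(-1, 2) ≈ -0.50000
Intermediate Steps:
Function('A')(o) = Pow(Add(-2, o), -1)
Function('z')(L) = Add(-3, L, Mul(2, Pow(L, 2))) (Function('z')(L) = Add(-3, Add(Add(Pow(L, 2), Mul(L, L)), L)) = Add(-3, Add(Add(Pow(L, 2), Pow(L, 2)), L)) = Add(-3, Add(Mul(2, Pow(L, 2)), L)) = Add(-3, Add(L, Mul(2, Pow(L, 2)))) = Add(-3, L, Mul(2, Pow(L, 2))))
Pow(Function('z')(Function('A')(1)), -1) = Pow(Add(-3, Pow(Add(-2, 1), -1), Mul(2, Pow(Pow(Add(-2, 1), -1), 2))), -1) = Pow(Add(-3, Pow(-1, -1), Mul(2, Pow(Pow(-1, -1), 2))), -1) = Pow(Add(-3, -1, Mul(2, Pow(-1, 2))), -1) = Pow(Add(-3, -1, Mul(2, 1)), -1) = Pow(Add(-3, -1, 2), -1) = Pow(-2, -1) = Rational(-1, 2)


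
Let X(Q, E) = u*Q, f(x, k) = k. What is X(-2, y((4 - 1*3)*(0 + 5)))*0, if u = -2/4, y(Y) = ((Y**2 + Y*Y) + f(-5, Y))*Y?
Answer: 0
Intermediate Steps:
y(Y) = Y*(Y + 2*Y**2) (y(Y) = ((Y**2 + Y*Y) + Y)*Y = ((Y**2 + Y**2) + Y)*Y = (2*Y**2 + Y)*Y = (Y + 2*Y**2)*Y = Y*(Y + 2*Y**2))
u = -1/2 (u = -2*1/4 = -1/2 ≈ -0.50000)
X(Q, E) = -Q/2
X(-2, y((4 - 1*3)*(0 + 5)))*0 = -1/2*(-2)*0 = 1*0 = 0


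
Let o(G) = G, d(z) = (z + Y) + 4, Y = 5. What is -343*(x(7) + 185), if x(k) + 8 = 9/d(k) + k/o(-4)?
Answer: -964859/16 ≈ -60304.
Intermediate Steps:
d(z) = 9 + z (d(z) = (z + 5) + 4 = (5 + z) + 4 = 9 + z)
x(k) = -8 + 9/(9 + k) - k/4 (x(k) = -8 + (9/(9 + k) + k/(-4)) = -8 + (9/(9 + k) + k*(-¼)) = -8 + (9/(9 + k) - k/4) = -8 + 9/(9 + k) - k/4)
-343*(x(7) + 185) = -343*((36 - (9 + 7)*(32 + 7))/(4*(9 + 7)) + 185) = -343*((¼)*(36 - 1*16*39)/16 + 185) = -343*((¼)*(1/16)*(36 - 624) + 185) = -343*((¼)*(1/16)*(-588) + 185) = -343*(-147/16 + 185) = -343*2813/16 = -964859/16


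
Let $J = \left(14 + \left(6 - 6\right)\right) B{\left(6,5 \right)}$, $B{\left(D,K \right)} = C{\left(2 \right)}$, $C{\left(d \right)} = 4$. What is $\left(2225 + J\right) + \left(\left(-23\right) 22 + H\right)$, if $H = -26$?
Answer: $1749$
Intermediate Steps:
$B{\left(D,K \right)} = 4$
$J = 56$ ($J = \left(14 + \left(6 - 6\right)\right) 4 = \left(14 + 0\right) 4 = 14 \cdot 4 = 56$)
$\left(2225 + J\right) + \left(\left(-23\right) 22 + H\right) = \left(2225 + 56\right) - 532 = 2281 - 532 = 1749$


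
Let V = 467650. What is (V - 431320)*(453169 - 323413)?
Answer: 4714035480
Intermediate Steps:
(V - 431320)*(453169 - 323413) = (467650 - 431320)*(453169 - 323413) = 36330*129756 = 4714035480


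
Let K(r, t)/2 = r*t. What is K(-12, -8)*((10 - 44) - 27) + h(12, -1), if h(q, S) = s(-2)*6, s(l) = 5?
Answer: -11682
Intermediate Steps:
h(q, S) = 30 (h(q, S) = 5*6 = 30)
K(r, t) = 2*r*t (K(r, t) = 2*(r*t) = 2*r*t)
K(-12, -8)*((10 - 44) - 27) + h(12, -1) = (2*(-12)*(-8))*((10 - 44) - 27) + 30 = 192*(-34 - 27) + 30 = 192*(-61) + 30 = -11712 + 30 = -11682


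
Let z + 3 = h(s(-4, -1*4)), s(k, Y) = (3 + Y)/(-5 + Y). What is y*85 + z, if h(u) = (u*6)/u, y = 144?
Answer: 12243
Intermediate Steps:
s(k, Y) = (3 + Y)/(-5 + Y)
h(u) = 6 (h(u) = (6*u)/u = 6)
z = 3 (z = -3 + 6 = 3)
y*85 + z = 144*85 + 3 = 12240 + 3 = 12243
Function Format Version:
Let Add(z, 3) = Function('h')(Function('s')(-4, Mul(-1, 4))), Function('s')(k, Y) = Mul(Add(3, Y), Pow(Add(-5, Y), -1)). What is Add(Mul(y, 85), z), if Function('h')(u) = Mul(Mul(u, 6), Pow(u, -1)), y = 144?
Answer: 12243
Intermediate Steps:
Function('s')(k, Y) = Mul(Pow(Add(-5, Y), -1), Add(3, Y))
Function('h')(u) = 6 (Function('h')(u) = Mul(Mul(6, u), Pow(u, -1)) = 6)
z = 3 (z = Add(-3, 6) = 3)
Add(Mul(y, 85), z) = Add(Mul(144, 85), 3) = Add(12240, 3) = 12243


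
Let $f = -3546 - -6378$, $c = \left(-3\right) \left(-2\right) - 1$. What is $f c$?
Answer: $14160$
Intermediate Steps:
$c = 5$ ($c = 6 - 1 = 5$)
$f = 2832$ ($f = -3546 + 6378 = 2832$)
$f c = 2832 \cdot 5 = 14160$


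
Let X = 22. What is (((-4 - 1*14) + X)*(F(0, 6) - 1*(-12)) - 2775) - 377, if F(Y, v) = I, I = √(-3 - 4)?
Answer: -3104 + 4*I*√7 ≈ -3104.0 + 10.583*I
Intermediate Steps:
I = I*√7 (I = √(-7) = I*√7 ≈ 2.6458*I)
F(Y, v) = I*√7
(((-4 - 1*14) + X)*(F(0, 6) - 1*(-12)) - 2775) - 377 = (((-4 - 1*14) + 22)*(I*√7 - 1*(-12)) - 2775) - 377 = (((-4 - 14) + 22)*(I*√7 + 12) - 2775) - 377 = ((-18 + 22)*(12 + I*√7) - 2775) - 377 = (4*(12 + I*√7) - 2775) - 377 = ((48 + 4*I*√7) - 2775) - 377 = (-2727 + 4*I*√7) - 377 = -3104 + 4*I*√7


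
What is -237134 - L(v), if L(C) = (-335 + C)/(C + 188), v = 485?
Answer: -159591332/673 ≈ -2.3713e+5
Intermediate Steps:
L(C) = (-335 + C)/(188 + C)
-237134 - L(v) = -237134 - (-335 + 485)/(188 + 485) = -237134 - 150/673 = -159591332/673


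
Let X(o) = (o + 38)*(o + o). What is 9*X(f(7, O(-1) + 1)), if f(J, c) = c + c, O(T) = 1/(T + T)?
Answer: 702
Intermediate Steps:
O(T) = 1/(2*T)
f(J, c) = 2*c
X(o) = 2*o*(38 + o) (X(o) = (38 + o)*(2*o) = 2*o*(38 + o))
9*X(f(7, O(-1) + 1)) = 9*(2*(2*((1/2)/(-1) + 1))*(38 + 2*((1/2)/(-1) + 1))) = 9*(2*(2*((1/2)*(-1) + 1))*(38 + 2*((1/2)*(-1) + 1))) = 9*(2*(2*(-1/2 + 1))*(38 + 2*(-1/2 + 1))) = 9*(2*(2*(1/2))*(38 + 2*(1/2))) = 9*(2*1*(38 + 1)) = 9*(2*1*39) = 9*78 = 702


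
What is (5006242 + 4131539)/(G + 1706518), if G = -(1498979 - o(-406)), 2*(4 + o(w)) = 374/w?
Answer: 1236646362/28086341 ≈ 44.030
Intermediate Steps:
o(w) = -4 + 187/w (o(w) = -4 + (374/w)/2 = -4 + 187/w)
G = -608587285/406 (G = -(1498979 - (-4 + 187/(-406))) = -(1498979 - (-4 + 187*(-1/406))) = -(1498979 - (-4 - 187/406)) = -(1498979 - 1*(-1811/406)) = -(1498979 + 1811/406) = -1*608587285/406 = -608587285/406 ≈ -1.4990e+6)
(5006242 + 4131539)/(G + 1706518) = (5006242 + 4131539)/(-608587285/406 + 1706518) = 9137781/(84259023/406) = 9137781*(406/84259023) = 1236646362/28086341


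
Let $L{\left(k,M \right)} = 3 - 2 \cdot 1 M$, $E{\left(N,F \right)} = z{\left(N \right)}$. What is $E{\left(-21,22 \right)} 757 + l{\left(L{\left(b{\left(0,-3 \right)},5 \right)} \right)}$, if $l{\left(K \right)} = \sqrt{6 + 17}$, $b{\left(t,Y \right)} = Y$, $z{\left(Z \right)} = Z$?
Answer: $-15897 + \sqrt{23} \approx -15892.0$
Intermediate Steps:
$E{\left(N,F \right)} = N$
$L{\left(k,M \right)} = 3 - 2 M$
$l{\left(K \right)} = \sqrt{23}$
$E{\left(-21,22 \right)} 757 + l{\left(L{\left(b{\left(0,-3 \right)},5 \right)} \right)} = \left(-21\right) 757 + \sqrt{23} = -15897 + \sqrt{23}$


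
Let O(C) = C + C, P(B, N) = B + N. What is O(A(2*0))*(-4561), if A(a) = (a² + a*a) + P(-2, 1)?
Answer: 9122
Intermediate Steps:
A(a) = -1 + 2*a² (A(a) = (a² + a*a) + (-2 + 1) = (a² + a²) - 1 = 2*a² - 1 = -1 + 2*a²)
O(C) = 2*C
O(A(2*0))*(-4561) = (2*(-1 + 2*(2*0)²))*(-4561) = (2*(-1 + 2*0²))*(-4561) = (2*(-1 + 2*0))*(-4561) = (2*(-1 + 0))*(-4561) = (2*(-1))*(-4561) = -2*(-4561) = 9122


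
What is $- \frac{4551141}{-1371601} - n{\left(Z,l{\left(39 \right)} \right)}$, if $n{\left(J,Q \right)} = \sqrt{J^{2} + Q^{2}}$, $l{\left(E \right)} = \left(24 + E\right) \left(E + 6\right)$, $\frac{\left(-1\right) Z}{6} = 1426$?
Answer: $\frac{650163}{195943} - 3 \sqrt{9026929} \approx -9010.1$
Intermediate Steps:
$Z = -8556$ ($Z = \left(-6\right) 1426 = -8556$)
$l{\left(E \right)} = \left(6 + E\right) \left(24 + E\right)$ ($l{\left(E \right)} = \left(24 + E\right) \left(6 + E\right) = \left(6 + E\right) \left(24 + E\right)$)
$- \frac{4551141}{-1371601} - n{\left(Z,l{\left(39 \right)} \right)} = - \frac{4551141}{-1371601} - \sqrt{\left(-8556\right)^{2} + \left(144 + 39^{2} + 30 \cdot 39\right)^{2}} = \left(-4551141\right) \left(- \frac{1}{1371601}\right) - \sqrt{73205136 + \left(144 + 1521 + 1170\right)^{2}} = \frac{650163}{195943} - \sqrt{73205136 + 2835^{2}} = \frac{650163}{195943} - \sqrt{73205136 + 8037225} = \frac{650163}{195943} - \sqrt{81242361} = \frac{650163}{195943} - 3 \sqrt{9026929}$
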